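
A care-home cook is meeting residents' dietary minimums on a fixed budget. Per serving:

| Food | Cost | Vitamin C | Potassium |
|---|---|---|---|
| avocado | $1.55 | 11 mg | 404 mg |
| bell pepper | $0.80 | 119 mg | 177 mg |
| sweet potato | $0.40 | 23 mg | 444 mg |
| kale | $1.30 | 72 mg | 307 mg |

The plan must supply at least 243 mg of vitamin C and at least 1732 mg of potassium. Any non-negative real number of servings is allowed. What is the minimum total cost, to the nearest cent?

With two linear requirements the optimum uses one or two foods; enumerate the corners.
avocado only: max(243/11, 1732/404) = 22.09 servings → $34.24.
bell pepper only: max(243/119, 1732/177) = 9.785 servings → $7.83.
sweet potato only: max(243/23, 1732/444) = 10.57 servings → $4.23.
kale only: max(243/72, 1732/307) = 5.642 servings → $7.33.
avocado + bell pepper with both tight: 3.536 servings and 1.715 servings → $6.85.
avocado + sweet potato: the both-tight solution has a negative serving — not a feasible corner.
avocado + kale with both tight: 1.949 servings and 3.077 servings → $7.02.
bell pepper + sweet potato with both tight: 1.396 servings and 3.345 servings → $2.45.
bell pepper + kale: the both-tight solution has a negative serving — not a feasible corner.
sweet potato + kale with both tight: 2.012 servings and 2.732 servings → $4.36.
Cheapest feasible corner: $2.45.

$2.45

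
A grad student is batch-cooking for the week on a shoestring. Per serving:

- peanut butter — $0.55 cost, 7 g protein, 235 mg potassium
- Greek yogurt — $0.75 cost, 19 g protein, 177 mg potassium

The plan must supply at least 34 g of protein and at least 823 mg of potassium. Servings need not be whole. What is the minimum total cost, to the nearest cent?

With two linear requirements the optimum uses one or two foods; enumerate the corners.
peanut butter only: max(34/7, 823/235) = 4.857 servings → $2.67.
Greek yogurt only: max(34/19, 823/177) = 4.65 servings → $3.49.
peanut butter + Greek yogurt with both tight: 2.982 servings and 0.6909 servings → $2.16.
The minimum over all feasible corners is $2.16.

$2.16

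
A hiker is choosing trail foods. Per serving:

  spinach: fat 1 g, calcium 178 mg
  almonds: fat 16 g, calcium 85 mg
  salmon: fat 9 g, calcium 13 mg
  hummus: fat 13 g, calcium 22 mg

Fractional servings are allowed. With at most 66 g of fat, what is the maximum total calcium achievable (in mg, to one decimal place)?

Calcium per g fat: spinach 178, almonds 5.312, hummus 1.692, salmon 1.444.
With no serving limits, spend the whole fat allowance on spinach: 66 g / 1 g × 178 mg = 11748.0 mg.

11748.0 mg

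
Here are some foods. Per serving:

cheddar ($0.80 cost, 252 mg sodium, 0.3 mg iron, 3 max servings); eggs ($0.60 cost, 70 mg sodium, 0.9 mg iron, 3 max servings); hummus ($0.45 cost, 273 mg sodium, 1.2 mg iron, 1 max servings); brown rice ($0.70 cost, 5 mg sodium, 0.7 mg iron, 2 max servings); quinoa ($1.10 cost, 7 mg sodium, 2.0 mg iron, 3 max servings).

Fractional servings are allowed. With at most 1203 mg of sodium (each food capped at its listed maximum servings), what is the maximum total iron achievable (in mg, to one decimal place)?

Iron per mg sodium: quinoa 0.2857, brown rice 0.14, eggs 0.01286, hummus 0.004396, cheddar 0.00119.
Take 3 servings of quinoa: uses 21 mg sodium, +6.0 mg iron (running total 6.0 mg).
Take 2 servings of brown rice: uses 10 mg sodium, +1.4 mg iron (running total 7.4 mg).
Take 3 servings of eggs: uses 210 mg sodium, +2.7 mg iron (running total 10.1 mg).
Take 1 serving of hummus: uses 273 mg sodium, +1.2 mg iron (running total 11.3 mg).
Take 2.734 servings of cheddar: uses 689 mg sodium, +0.8 mg iron (running total 12.1 mg).
Filling greedily by iron-per-mg sodium is optimal for one linear limit, giving 12.1 mg.

12.1 mg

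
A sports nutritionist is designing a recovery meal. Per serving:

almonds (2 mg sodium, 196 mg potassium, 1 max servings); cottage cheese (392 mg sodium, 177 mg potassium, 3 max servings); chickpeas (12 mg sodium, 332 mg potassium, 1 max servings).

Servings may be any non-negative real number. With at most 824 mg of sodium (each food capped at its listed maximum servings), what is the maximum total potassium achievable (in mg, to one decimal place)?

893.7 mg

Potassium per mg sodium: almonds 98, chickpeas 27.67, cottage cheese 0.4515.
Take 1 serving of almonds: uses 2 mg sodium, +196.0 mg potassium (running total 196.0 mg).
Take 1 serving of chickpeas: uses 12 mg sodium, +332.0 mg potassium (running total 528.0 mg).
Take 2.066 servings of cottage cheese: uses 810 mg sodium, +365.7 mg potassium (running total 893.7 mg).
Greedy by best ratio exhausts the sodium allowance optimally: 893.7 mg.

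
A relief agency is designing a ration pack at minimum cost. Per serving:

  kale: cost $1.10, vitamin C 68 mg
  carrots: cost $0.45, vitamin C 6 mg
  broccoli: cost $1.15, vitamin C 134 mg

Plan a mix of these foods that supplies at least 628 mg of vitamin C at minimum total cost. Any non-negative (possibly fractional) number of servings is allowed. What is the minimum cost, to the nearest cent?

Cost per mg of vitamin C: broccoli $0.0086, kale $0.0162, carrots $0.0750.
With no serving limits, use only broccoli: 628 mg / 134 mg = 4.687 servings × $1.15 = $5.39.

$5.39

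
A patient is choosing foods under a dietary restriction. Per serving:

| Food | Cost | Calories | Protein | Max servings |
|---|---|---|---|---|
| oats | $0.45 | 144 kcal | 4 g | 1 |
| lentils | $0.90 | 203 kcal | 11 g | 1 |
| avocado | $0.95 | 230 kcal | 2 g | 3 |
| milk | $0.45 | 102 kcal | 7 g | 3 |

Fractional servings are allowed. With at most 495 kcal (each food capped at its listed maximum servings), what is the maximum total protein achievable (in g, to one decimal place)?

31.2 g

Protein per kcal: milk 0.06863, lentils 0.05419, oats 0.02778, avocado 0.008696.
Take 3 servings of milk: uses 306 kcal, +21.0 g protein (running total 21.0 g).
Take 0.931 servings of lentils: uses 189 kcal, +10.2 g protein (running total 31.2 g).
Greedy by best ratio exhausts the calories allowance optimally: 31.2 g.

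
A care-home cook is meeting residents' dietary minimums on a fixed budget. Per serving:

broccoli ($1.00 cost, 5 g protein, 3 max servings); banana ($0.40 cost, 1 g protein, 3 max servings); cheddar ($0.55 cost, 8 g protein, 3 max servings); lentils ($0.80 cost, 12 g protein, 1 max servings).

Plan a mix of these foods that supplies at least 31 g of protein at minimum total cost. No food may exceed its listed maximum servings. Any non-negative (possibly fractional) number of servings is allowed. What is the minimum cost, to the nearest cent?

Cost per g of protein: lentils $0.0667, cheddar $0.0688, broccoli $0.2000, banana $0.4000.
Take 1 serving of lentils: +12.0 g protein for $0.80 (total $0.80, still need 19.0 g).
Take 2.375 servings of cheddar: +19.0 g protein for $1.31 (total $2.11, still need 0.0 g).
Filling from the cheapest source first is optimal under one linear minimum: $2.11.

$2.11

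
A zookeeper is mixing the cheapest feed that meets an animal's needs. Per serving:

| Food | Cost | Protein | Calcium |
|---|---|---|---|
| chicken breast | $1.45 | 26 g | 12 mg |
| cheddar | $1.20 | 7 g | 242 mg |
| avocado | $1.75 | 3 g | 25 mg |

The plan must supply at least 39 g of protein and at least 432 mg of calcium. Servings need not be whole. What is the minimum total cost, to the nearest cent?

The cheapest plan sits at a corner of the feasible region — with two constraints it uses at most two foods.
chicken breast only: max(39/26, 432/12) = 36 servings → $52.20.
cheddar only: max(39/7, 432/242) = 5.571 servings → $6.69.
avocado only: max(39/3, 432/25) = 17.28 servings → $30.24.
chicken breast + cheddar with both tight: 1.033 servings and 1.734 servings → $3.58.
chicken breast + avocado with both targets exact would need a negative amount; discard.
cheddar + avocado with both tight: 0.5826 servings and 11.64 servings → $21.07.
So the least-cost plan costs $3.58.

$3.58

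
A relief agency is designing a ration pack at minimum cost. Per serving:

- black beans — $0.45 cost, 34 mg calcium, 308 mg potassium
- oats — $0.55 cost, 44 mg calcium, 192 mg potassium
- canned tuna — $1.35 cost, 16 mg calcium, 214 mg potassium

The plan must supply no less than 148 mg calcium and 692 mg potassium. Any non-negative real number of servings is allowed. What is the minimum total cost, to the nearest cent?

For a min-cost LP with two ≥-constraints, a basic feasible solution has at most two positive variables.
black beans only: max(148/34, 692/308) = 4.353 servings → $1.96.
oats only: max(148/44, 692/192) = 3.604 servings → $1.98.
canned tuna only: max(148/16, 692/214) = 9.25 servings → $12.49.
black beans + oats with both tight: 0.2893 servings and 3.14 servings → $1.86.
black beans + canned tuna with both targets exact would need a negative amount; discard.
oats + canned tuna with both tight: 3.247 servings and 0.3203 servings → $2.22.
Cheapest feasible corner: $1.86.

$1.86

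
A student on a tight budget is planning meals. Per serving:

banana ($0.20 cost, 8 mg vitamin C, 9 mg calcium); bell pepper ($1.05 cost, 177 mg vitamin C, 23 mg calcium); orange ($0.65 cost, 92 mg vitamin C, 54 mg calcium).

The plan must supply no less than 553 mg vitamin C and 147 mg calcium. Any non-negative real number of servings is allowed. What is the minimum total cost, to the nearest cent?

$3.47

For a min-cost LP with two ≥-constraints, a basic feasible solution has at most two positive variables.
banana only: max(553/8, 147/9) = 69.12 servings → $13.82.
bell pepper only: max(553/177, 147/23) = 6.391 servings → $6.71.
orange only: max(553/92, 147/54) = 6.011 servings → $3.91.
banana + bell pepper with both tight: 9.439 servings and 2.698 servings → $4.72.
banana + orange with both targets exact would need a negative amount; discard.
bell pepper + orange with both tight: 2.195 servings and 1.787 servings → $3.47.
Cheapest feasible corner: $3.47.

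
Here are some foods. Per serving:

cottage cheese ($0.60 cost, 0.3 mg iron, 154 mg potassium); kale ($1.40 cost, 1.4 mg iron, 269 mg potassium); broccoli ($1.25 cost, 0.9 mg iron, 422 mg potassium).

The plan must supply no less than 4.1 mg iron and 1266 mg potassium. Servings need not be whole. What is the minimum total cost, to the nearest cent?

For a min-cost LP with two ≥-constraints, a basic feasible solution has at most two positive variables.
cottage cheese only: max(4.1/0.3, 1266/154) = 13.67 servings → $8.20.
kale only: max(4.1/1.4, 1266/269) = 4.706 servings → $6.59.
broccoli only: max(4.1/0.9, 1266/422) = 4.556 servings → $5.69.
cottage cheese + kale with both tight: 4.963 servings and 1.865 servings → $5.59.
cottage cheese + broccoli with both targets exact would need a negative amount; discard.
kale + broccoli with both tight: 1.694 servings and 1.92 servings → $4.77.
So the least-cost plan costs $4.77.

$4.77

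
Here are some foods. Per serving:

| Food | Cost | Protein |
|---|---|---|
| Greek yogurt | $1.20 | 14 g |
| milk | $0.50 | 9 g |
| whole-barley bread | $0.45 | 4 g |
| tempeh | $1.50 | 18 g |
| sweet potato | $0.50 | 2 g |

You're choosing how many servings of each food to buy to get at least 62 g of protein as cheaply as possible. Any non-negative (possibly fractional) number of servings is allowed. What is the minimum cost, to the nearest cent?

$3.44

Cost per g of protein: milk $0.0556, tempeh $0.0833, Greek yogurt $0.0857, whole-barley bread $0.1125, sweet potato $0.2500.
With no serving limits, use only milk: 62 g / 9 g = 6.889 servings × $0.50 = $3.44.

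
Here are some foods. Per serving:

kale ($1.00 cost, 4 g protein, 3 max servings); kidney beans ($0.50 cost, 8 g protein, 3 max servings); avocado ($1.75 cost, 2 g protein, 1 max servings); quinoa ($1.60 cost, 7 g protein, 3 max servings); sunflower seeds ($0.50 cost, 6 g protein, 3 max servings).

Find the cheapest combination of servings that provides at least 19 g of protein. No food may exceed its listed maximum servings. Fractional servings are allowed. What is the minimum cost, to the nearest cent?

$1.19

Cost per g of protein: kidney beans $0.0625, sunflower seeds $0.0833, quinoa $0.2286, kale $0.2500, avocado $0.8750.
Take 2.375 servings of kidney beans: +19.0 g protein for $1.19 (total $1.19, still need 0.0 g).
Filling from the cheapest source first is optimal under one linear minimum: $1.19.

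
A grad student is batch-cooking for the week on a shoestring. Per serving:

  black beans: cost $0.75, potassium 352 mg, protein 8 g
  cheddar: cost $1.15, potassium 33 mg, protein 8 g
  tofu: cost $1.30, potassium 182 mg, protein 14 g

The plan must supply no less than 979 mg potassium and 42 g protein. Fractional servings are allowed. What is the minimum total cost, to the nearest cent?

$3.91

For a min-cost LP with two ≥-constraints, a basic feasible solution has at most two positive variables.
black beans only: max(979/352, 42/8) = 5.25 servings → $3.94.
cheddar only: max(979/33, 42/8) = 29.67 servings → $34.12.
tofu only: max(979/182, 42/14) = 5.379 servings → $6.99.
black beans + cheddar with both tight: 2.526 servings and 2.724 servings → $5.03.
black beans + tofu with both tight: 1.746 servings and 2.002 servings → $3.91.
cheddar + tofu: intersection lies outside the first quadrant.
So the least-cost plan costs $3.91.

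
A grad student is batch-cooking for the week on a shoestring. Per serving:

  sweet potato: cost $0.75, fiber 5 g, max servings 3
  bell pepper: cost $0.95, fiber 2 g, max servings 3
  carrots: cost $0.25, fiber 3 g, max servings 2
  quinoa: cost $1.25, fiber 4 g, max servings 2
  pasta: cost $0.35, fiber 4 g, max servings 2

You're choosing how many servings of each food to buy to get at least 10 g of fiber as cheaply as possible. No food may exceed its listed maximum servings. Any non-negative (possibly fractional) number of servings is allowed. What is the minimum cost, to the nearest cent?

$0.85

Cost per g of fiber: carrots $0.0833, pasta $0.0875, sweet potato $0.1500, quinoa $0.3125, bell pepper $0.4750.
Take 2 servings of carrots: +6.0 g fiber for $0.50 (total $0.50, still need 4.0 g).
Take 1 serving of pasta: +4.0 g fiber for $0.35 (total $0.85, still need 0.0 g).
Greedy by cheapest-per-g is optimal for a single linear constraint, so the minimum cost is $0.85.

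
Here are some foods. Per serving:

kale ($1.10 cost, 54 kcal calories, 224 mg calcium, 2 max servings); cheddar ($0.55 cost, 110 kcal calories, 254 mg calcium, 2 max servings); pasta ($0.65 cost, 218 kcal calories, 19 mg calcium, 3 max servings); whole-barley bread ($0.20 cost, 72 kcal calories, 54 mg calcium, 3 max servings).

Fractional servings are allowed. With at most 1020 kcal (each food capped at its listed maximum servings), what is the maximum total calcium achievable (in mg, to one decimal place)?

Calcium per kcal: kale 4.148, cheddar 2.309, whole-barley bread 0.75, pasta 0.08716.
Take 2 servings of kale: uses 108 kcal, +448.0 mg calcium (running total 448.0 mg).
Take 2 servings of cheddar: uses 220 kcal, +508.0 mg calcium (running total 956.0 mg).
Take 3 servings of whole-barley bread: uses 216 kcal, +162.0 mg calcium (running total 1118.0 mg).
Take 2.183 servings of pasta: uses 476 kcal, +41.5 mg calcium (running total 1159.5 mg).
Filling greedily by calcium-per-kcal is optimal for one linear limit, giving 1159.5 mg.

1159.5 mg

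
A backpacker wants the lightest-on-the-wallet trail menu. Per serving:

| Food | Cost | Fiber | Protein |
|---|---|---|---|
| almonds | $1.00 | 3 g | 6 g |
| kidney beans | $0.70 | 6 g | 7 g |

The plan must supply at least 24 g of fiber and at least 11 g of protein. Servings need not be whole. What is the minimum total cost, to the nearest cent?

A basic optimal solution has at most two foods positive. Try each food alone and each pair with both targets met exactly.
almonds only: max(24/3, 11/6) = 8 servings → $8.00.
kidney beans only: max(24/6, 11/7) = 4 servings → $2.80.
almonds + kidney beans: the both-tight solution has a negative serving — not a feasible corner.
Cheapest feasible corner: $2.80.

$2.80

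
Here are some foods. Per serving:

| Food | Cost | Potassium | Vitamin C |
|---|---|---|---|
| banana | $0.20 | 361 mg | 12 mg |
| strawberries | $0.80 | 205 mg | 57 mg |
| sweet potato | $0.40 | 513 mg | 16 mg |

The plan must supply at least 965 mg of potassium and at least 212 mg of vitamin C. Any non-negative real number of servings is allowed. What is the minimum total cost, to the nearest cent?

$3.00

At the optimum either one food covers both requirements or two foods hit both targets exactly; no other combination can be cheaper.
banana only: max(965/361, 212/12) = 17.67 servings → $3.53.
strawberries only: max(965/205, 212/57) = 4.707 servings → $3.77.
sweet potato only: max(965/513, 212/16) = 13.25 servings → $5.30.
banana + strawberries with both tight: 0.6372 servings and 3.585 servings → $3.00.
banana + sweet potato: intersection lies outside the first quadrant.
strawberries + sweet potato with both tight: 3.594 servings and 0.4447 servings → $3.05.
Cheapest feasible corner: $3.00.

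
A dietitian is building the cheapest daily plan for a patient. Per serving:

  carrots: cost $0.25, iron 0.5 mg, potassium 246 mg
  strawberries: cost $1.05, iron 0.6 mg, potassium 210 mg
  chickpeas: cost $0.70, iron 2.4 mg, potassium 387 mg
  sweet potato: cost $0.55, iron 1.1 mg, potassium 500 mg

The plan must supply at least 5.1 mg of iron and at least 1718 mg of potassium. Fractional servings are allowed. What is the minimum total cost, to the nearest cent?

At the optimum either one food covers both requirements or two foods hit both targets exactly; no other combination can be cheaper.
carrots only: max(5.1/0.5, 1718/246) = 10.2 servings → $2.55.
strawberries only: max(5.1/0.6, 1718/210) = 8.5 servings → $8.93.
chickpeas only: max(5.1/2.4, 1718/387) = 4.439 servings → $3.11.
sweet potato only: max(5.1/1.1, 1718/500) = 4.636 servings → $2.55.
carrots + strawberries with both targets exact would need a negative amount; discard.
carrots + chickpeas with both tight: 5.416 servings and 0.9967 servings → $2.05.
carrots + sweet potato with both targets exact would need a negative amount; discard.
strawberries + chickpeas with both tight: 7.908 servings and 0.1479 servings → $8.41.
strawberries + sweet potato: the both-tight solution has a negative serving — not a feasible corner.
chickpeas + sweet potato with both tight: 0.8526 servings and 2.776 servings → $2.12.
The minimum over all feasible corners is $2.05.

$2.05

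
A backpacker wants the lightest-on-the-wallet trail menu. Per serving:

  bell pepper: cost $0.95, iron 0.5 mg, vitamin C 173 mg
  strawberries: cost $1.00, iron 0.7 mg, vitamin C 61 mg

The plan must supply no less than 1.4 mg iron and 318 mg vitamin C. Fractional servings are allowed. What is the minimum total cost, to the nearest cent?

Check every corner: each single food scaled to meet both minima, and each pair solved so both constraints bind.
bell pepper only: max(1.4/0.5, 318/173) = 2.8 servings → $2.66.
strawberries only: max(1.4/0.7, 318/61) = 5.213 servings → $5.21.
bell pepper + strawberries with both tight: 1.514 servings and 0.9183 servings → $2.36.
So the least-cost plan costs $2.36.

$2.36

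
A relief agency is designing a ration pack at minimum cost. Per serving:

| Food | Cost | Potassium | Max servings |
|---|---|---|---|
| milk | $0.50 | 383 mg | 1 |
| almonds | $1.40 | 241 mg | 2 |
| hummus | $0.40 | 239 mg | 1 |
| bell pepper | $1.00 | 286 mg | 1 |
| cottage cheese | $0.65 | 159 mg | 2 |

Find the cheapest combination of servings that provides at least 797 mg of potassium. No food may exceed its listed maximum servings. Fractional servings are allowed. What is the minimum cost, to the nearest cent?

Cost per mg of potassium: milk $0.0013, hummus $0.0017, bell pepper $0.0035, cottage cheese $0.0041, almonds $0.0058.
Take 1 serving of milk: +383.0 mg potassium for $0.50 (total $0.50, still need 414.0 mg).
Take 1 serving of hummus: +239.0 mg potassium for $0.40 (total $0.90, still need 175.0 mg).
Take 0.6119 servings of bell pepper: +175.0 mg potassium for $0.61 (total $1.51, still need 0.0 mg).
Filling from the cheapest source first is optimal under one linear minimum: $1.51.

$1.51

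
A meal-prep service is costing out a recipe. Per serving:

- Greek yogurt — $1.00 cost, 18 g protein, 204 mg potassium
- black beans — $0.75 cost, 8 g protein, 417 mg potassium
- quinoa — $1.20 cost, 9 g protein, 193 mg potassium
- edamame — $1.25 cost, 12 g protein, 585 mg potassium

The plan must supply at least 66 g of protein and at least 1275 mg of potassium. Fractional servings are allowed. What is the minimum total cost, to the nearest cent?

A basic optimal solution has at most two foods positive. Try each food alone and each pair with both targets met exactly.
Greek yogurt only: max(66/18, 1275/204) = 6.25 servings → $6.25.
black beans only: max(66/8, 1275/417) = 8.25 servings → $6.19.
quinoa only: max(66/9, 1275/193) = 7.333 servings → $8.80.
edamame only: max(66/12, 1275/585) = 5.5 servings → $6.88.
Greek yogurt + black beans with both tight: 2.949 servings and 1.615 servings → $4.16.
Greek yogurt + quinoa with both tight: 0.7711 servings and 5.791 servings → $7.72.
Greek yogurt + edamame with both tight: 2.884 servings and 1.174 servings → $4.35.
black beans + quinoa: intersection lies outside the first quadrant.
black beans + edamame with both targets exact would need a negative amount; discard.
quinoa + edamame: the both-tight solution has a negative serving — not a feasible corner.
So the least-cost plan costs $4.16.

$4.16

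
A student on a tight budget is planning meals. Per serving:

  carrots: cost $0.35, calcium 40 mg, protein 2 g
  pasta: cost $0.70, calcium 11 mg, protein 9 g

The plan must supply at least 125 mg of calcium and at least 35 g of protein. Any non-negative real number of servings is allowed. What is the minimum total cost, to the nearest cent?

At the optimum either one food covers both requirements or two foods hit both targets exactly; no other combination can be cheaper.
carrots only: max(125/40, 35/2) = 17.5 servings → $6.12.
pasta only: max(125/11, 35/9) = 11.36 servings → $7.95.
carrots + pasta with both tight: 2.189 servings and 3.402 servings → $3.15.
So the least-cost plan costs $3.15.

$3.15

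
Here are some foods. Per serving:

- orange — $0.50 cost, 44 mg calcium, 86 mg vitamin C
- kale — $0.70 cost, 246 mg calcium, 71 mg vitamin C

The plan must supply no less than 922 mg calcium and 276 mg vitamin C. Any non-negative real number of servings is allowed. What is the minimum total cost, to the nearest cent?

For a min-cost LP with two ≥-constraints, a basic feasible solution has at most two positive variables.
orange only: max(922/44, 276/86) = 20.95 servings → $10.48.
kale only: max(922/246, 276/71) = 3.887 servings → $2.72.
orange + kale with both tight: 0.135 servings and 3.724 servings → $2.67.
The minimum over all feasible corners is $2.67.

$2.67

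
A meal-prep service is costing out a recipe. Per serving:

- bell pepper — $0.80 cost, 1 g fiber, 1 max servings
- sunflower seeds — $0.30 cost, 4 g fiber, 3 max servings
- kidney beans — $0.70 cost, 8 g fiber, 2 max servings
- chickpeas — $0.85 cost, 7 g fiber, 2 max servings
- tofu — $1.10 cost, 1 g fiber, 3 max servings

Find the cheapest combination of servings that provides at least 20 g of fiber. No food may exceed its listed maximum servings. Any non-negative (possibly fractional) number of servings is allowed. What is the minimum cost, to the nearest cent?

Cost per g of fiber: sunflower seeds $0.0750, kidney beans $0.0875, chickpeas $0.1214, bell pepper $0.8000, tofu $1.1000.
Take 3 servings of sunflower seeds: +12.0 g fiber for $0.90 (total $0.90, still need 8.0 g).
Take 1 serving of kidney beans: +8.0 g fiber for $0.70 (total $1.60, still need 0.0 g).
Greedy by cheapest-per-g is optimal for a single linear constraint, so the minimum cost is $1.60.

$1.60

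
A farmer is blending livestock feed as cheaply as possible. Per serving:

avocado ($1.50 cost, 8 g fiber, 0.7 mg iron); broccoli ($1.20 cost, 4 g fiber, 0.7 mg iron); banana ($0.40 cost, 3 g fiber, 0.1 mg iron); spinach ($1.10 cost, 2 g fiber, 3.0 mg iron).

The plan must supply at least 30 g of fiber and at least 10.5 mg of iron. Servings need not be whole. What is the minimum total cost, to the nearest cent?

$6.70

Check every corner: each single food scaled to meet both minima, and each pair solved so both constraints bind.
avocado only: max(30/8, 10.5/0.7) = 15 servings → $22.50.
broccoli only: max(30/4, 10.5/0.7) = 15 servings → $18.00.
banana only: max(30/3, 10.5/0.1) = 105 servings → $42.00.
spinach only: max(30/2, 10.5/3.0) = 15 servings → $16.50.
avocado + broccoli: intersection lies outside the first quadrant.
avocado + banana: intersection lies outside the first quadrant.
avocado + spinach with both tight: 3.053 servings and 2.788 servings → $7.65.
broccoli + banana: intersection lies outside the first quadrant.
broccoli + spinach with both tight: 6.509 servings and 1.981 servings → $9.99.
banana + spinach with both tight: 7.841 servings and 3.239 servings → $6.70.
The minimum over all feasible corners is $6.70.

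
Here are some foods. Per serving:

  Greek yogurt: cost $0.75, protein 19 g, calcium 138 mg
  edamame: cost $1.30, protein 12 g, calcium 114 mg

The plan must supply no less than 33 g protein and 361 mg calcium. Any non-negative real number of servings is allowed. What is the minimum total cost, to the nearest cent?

$1.96

Check every corner: each single food scaled to meet both minima, and each pair solved so both constraints bind.
Greek yogurt only: max(33/19, 361/138) = 2.616 servings → $1.96.
edamame only: max(33/12, 361/114) = 3.167 servings → $4.12.
Greek yogurt + edamame: intersection lies outside the first quadrant.
The minimum over all feasible corners is $1.96.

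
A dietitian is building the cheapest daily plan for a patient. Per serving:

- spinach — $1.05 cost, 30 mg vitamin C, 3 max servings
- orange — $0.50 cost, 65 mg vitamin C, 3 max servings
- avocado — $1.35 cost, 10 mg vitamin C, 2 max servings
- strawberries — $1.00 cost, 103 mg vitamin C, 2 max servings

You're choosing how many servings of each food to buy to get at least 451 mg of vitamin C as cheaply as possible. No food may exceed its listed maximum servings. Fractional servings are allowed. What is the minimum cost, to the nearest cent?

$5.25

Cost per mg of vitamin C: orange $0.0077, strawberries $0.0097, spinach $0.0350, avocado $0.1350.
Take 3 servings of orange: +195.0 mg vitamin C for $1.50 (total $1.50, still need 256.0 mg).
Take 2 servings of strawberries: +206.0 mg vitamin C for $2.00 (total $3.50, still need 50.0 mg).
Take 1.667 servings of spinach: +50.0 mg vitamin C for $1.75 (total $5.25, still need 0.0 mg).
Greedy by cheapest-per-mg is optimal for a single linear constraint, so the minimum cost is $5.25.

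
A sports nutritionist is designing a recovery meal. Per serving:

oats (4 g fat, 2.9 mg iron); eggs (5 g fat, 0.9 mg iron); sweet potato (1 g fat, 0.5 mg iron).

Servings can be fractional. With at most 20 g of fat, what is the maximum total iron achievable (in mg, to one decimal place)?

14.5 mg

Iron per g fat: oats 0.725, sweet potato 0.5, eggs 0.18.
With no serving limits, spend the whole fat allowance on oats: 20 g / 4 g × 2.9 mg = 14.5 mg.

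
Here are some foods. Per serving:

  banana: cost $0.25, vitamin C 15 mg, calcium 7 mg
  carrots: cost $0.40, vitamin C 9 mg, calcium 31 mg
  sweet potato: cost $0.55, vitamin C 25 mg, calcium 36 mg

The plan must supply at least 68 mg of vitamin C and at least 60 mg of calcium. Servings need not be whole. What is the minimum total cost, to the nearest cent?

$1.29

Two binding constraints pin down two serving amounts, so the optimal mix uses at most two foods. The candidates are each food alone (scaled to the tighter of vitamin C/calcium) and each pair with both constraints tight.
banana only: max(68/15, 60/7) = 8.571 servings → $2.14.
carrots only: max(68/9, 60/31) = 7.556 servings → $3.02.
sweet potato only: max(68/25, 60/36) = 2.72 servings → $1.50.
banana + carrots with both tight: 3.9 servings and 1.055 servings → $1.40.
banana + sweet potato with both tight: 2.597 servings and 1.162 servings → $1.29.
carrots + sweet potato: the both-tight solution has a negative serving — not a feasible corner.
So the least-cost plan costs $1.29.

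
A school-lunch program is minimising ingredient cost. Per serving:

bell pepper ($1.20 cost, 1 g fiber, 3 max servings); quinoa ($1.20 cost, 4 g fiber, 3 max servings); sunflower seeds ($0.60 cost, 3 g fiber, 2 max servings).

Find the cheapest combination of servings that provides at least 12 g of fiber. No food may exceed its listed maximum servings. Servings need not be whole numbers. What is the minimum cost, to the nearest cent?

Cost per g of fiber: sunflower seeds $0.2000, quinoa $0.3000, bell pepper $1.2000.
Take 2 servings of sunflower seeds: +6.0 g fiber for $1.20 (total $1.20, still need 6.0 g).
Take 1.5 servings of quinoa: +6.0 g fiber for $1.80 (total $3.00, still need 0.0 g).
Filling from the cheapest source first is optimal under one linear minimum: $3.00.

$3.00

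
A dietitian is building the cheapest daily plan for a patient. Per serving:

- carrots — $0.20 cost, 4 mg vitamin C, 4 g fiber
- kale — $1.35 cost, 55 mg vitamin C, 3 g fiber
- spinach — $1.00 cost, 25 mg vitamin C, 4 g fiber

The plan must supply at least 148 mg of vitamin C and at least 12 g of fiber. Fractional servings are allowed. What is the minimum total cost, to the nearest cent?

$3.74

The cheapest plan sits at a corner of the feasible region — with two constraints it uses at most two foods.
carrots only: max(148/4, 12/4) = 37 servings → $7.40.
kale only: max(148/55, 12/3) = 4 servings → $5.40.
spinach only: max(148/25, 12/4) = 5.92 servings → $5.92.
carrots + kale with both tight: 1.038 servings and 2.615 servings → $3.74.
carrots + spinach: the both-tight solution has a negative serving — not a feasible corner.
kale + spinach with both tight: 2.014 servings and 1.49 servings → $4.21.
Cheapest feasible corner: $3.74.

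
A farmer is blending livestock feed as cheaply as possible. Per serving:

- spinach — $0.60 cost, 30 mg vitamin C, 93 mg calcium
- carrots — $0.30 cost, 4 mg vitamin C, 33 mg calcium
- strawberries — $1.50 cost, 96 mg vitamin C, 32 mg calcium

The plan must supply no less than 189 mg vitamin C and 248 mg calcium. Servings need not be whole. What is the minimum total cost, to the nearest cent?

$3.25

The cheapest plan sits at a corner of the feasible region — with two constraints it uses at most two foods.
spinach only: max(189/30, 248/93) = 6.3 servings → $3.78.
carrots only: max(189/4, 248/33) = 47.25 servings → $14.18.
strawberries only: max(189/96, 248/32) = 7.75 servings → $11.62.
spinach + carrots with both targets exact would need a negative amount; discard.
spinach + strawberries with both tight: 2.229 servings and 1.272 servings → $3.25.
carrots + strawberries with both tight: 5.842 servings and 1.725 servings → $4.34.
The minimum over all feasible corners is $3.25.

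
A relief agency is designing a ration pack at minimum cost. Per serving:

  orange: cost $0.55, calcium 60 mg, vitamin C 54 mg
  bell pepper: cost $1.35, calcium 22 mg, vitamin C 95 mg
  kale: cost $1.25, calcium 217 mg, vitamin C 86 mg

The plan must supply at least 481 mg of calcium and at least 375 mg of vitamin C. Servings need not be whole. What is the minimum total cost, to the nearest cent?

orange only: max(481/60, 375/54) = 8.017 servings → $4.41.
bell pepper only: max(481/22, 375/95) = 21.86 servings → $29.52.
kale only: max(481/217, 375/86) = 4.36 servings → $5.45.
orange + bell pepper: the both-tight solution has a negative serving — not a feasible corner.
orange + kale with both tight: 6.101 servings and 0.5297 servings → $4.02.
bell pepper + kale with both tight: 2.137 servings and 2 servings → $5.38.
So the least-cost plan costs $4.02.

$4.02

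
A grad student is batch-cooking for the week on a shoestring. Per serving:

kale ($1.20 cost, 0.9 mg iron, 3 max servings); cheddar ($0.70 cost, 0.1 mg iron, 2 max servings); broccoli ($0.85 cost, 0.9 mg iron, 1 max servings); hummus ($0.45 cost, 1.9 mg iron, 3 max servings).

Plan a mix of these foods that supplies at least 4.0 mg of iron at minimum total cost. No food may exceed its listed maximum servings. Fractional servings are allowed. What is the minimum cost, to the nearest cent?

$0.95

Cost per mg of iron: hummus $0.2368, broccoli $0.9444, kale $1.3333, cheddar $7.0000.
Take 2.105 servings of hummus: +4.0 mg iron for $0.95 (total $0.95, still need 0.0 mg).
Greedy by cheapest-per-mg is optimal for a single linear constraint, so the minimum cost is $0.95.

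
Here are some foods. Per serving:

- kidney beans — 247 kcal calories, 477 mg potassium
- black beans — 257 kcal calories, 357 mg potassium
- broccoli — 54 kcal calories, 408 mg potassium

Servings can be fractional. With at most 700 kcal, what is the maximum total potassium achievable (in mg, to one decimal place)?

5288.9 mg

Potassium per kcal: broccoli 7.556, kidney beans 1.931, black beans 1.389.
With no serving limits, spend the whole calories allowance on broccoli: 700 kcal / 54 kcal × 408 mg = 5288.9 mg.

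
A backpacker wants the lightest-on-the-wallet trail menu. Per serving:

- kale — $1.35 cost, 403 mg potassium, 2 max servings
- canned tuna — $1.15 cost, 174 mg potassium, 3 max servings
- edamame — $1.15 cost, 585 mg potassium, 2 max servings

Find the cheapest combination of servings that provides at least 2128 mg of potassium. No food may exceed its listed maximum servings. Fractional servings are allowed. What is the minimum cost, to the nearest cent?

Cost per mg of potassium: edamame $0.0020, kale $0.0033, canned tuna $0.0066.
Take 2 servings of edamame: +1170.0 mg potassium for $2.30 (total $2.30, still need 958.0 mg).
Take 2 servings of kale: +806.0 mg potassium for $2.70 (total $5.00, still need 152.0 mg).
Take 0.8736 servings of canned tuna: +152.0 mg potassium for $1.00 (total $6.00, still need 0.0 mg).
Greedy by cheapest-per-mg is optimal for a single linear constraint, so the minimum cost is $6.00.

$6.00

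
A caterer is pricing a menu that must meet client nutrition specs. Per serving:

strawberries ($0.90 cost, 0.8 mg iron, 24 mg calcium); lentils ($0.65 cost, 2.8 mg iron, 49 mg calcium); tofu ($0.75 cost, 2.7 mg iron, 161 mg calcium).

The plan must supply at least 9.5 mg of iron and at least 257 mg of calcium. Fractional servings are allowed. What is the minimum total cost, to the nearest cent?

For a min-cost LP with two ≥-constraints, a basic feasible solution has at most two positive variables.
strawberries only: max(9.5/0.8, 257/24) = 11.88 servings → $10.69.
lentils only: max(9.5/2.8, 257/49) = 5.245 servings → $3.41.
tofu only: max(9.5/2.7, 257/161) = 3.519 servings → $2.64.
strawberries + lentils with both tight: 9.075 servings and 0.8 servings → $8.69.
strawberries + tofu with both targets exact would need a negative amount; discard.
lentils + tofu with both tight: 2.624 servings and 0.7978 servings → $2.30.
The minimum over all feasible corners is $2.30.

$2.30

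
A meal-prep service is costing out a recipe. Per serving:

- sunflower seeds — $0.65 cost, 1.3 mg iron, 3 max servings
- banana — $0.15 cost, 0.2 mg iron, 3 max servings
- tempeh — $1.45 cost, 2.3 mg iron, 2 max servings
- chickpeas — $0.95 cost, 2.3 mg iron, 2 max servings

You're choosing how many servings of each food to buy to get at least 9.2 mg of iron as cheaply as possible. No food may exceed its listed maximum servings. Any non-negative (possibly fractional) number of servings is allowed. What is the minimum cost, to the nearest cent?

$4.29

Cost per mg of iron: chickpeas $0.4130, sunflower seeds $0.5000, tempeh $0.6304, banana $0.7500.
Take 2 servings of chickpeas: +4.6 mg iron for $1.90 (total $1.90, still need 4.6 mg).
Take 3 servings of sunflower seeds: +3.9 mg iron for $1.95 (total $3.85, still need 0.7 mg).
Take 0.3043 servings of tempeh: +0.7 mg iron for $0.44 (total $4.29, still need 0.0 mg).
Filling from the cheapest source first is optimal under one linear minimum: $4.29.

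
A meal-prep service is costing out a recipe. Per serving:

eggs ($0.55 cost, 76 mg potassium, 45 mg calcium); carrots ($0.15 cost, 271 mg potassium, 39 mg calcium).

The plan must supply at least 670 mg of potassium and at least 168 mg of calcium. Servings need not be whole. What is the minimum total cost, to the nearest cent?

Compare the cost at each extreme point of the feasible region.
eggs only: max(670/76, 168/45) = 8.816 servings → $4.85.
carrots only: max(670/271, 168/39) = 4.308 servings → $0.65.
eggs + carrots with both tight: 2.101 servings and 1.883 servings → $1.44.
Cheapest feasible corner: $0.65.

$0.65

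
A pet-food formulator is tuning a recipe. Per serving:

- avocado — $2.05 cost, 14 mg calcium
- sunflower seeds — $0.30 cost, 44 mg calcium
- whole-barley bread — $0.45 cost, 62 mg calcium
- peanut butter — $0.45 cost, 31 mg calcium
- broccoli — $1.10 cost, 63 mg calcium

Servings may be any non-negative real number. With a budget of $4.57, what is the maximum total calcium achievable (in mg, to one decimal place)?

Calcium per dollar: sunflower seeds 146.7, whole-barley bread 137.8, peanut butter 68.89, broccoli 57.27, avocado 6.829.
With no serving limits, spend the whole cost allowance on sunflower seeds: $4.57 / $0.30 × 44 mg = 670.3 mg.

670.3 mg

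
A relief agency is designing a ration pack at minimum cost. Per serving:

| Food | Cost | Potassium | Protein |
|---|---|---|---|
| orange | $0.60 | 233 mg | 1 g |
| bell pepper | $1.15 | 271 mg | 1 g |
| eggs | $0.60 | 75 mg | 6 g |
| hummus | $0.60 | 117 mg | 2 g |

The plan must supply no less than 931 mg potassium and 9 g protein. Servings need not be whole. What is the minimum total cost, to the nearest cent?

Two binding constraints pin down two serving amounts, so the optimal mix uses at most two foods. The candidates are each food alone (scaled to the tighter of potassium/protein) and each pair with both constraints tight.
orange only: max(931/233, 9/1) = 9 servings → $5.40.
bell pepper only: max(931/271, 9/1) = 9 servings → $10.35.
eggs only: max(931/75, 9/6) = 12.41 servings → $7.45.
hummus only: max(931/117, 9/2) = 7.957 servings → $4.77.
orange + bell pepper: the both-tight solution has a negative serving — not a feasible corner.
orange + eggs with both tight: 3.712 servings and 0.8813 servings → $2.76.
orange + hummus with both tight: 2.318 servings and 3.341 servings → $3.40.
bell pepper + eggs with both tight: 3.166 servings and 0.9723 servings → $4.22.
bell pepper + hummus with both tight: 1.904 servings and 3.548 servings → $4.32.
eggs + hummus with both targets exact would need a negative amount; discard.
The minimum over all feasible corners is $2.76.

$2.76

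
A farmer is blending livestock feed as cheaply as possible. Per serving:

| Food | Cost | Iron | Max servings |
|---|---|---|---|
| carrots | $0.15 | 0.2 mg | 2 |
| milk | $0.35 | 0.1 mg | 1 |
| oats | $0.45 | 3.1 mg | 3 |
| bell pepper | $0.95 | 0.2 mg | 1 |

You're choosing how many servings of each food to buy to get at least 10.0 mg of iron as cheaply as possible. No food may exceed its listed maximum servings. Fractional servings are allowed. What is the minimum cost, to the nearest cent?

$2.95

Cost per mg of iron: oats $0.1452, carrots $0.7500, milk $3.5000, bell pepper $4.7500.
Take 3 servings of oats: +9.3 mg iron for $1.35 (total $1.35, still need 0.7 mg).
Take 2 servings of carrots: +0.4 mg iron for $0.30 (total $1.65, still need 0.3 mg).
Take 1 serving of milk: +0.1 mg iron for $0.35 (total $2.00, still need 0.2 mg).
Take 1 serving of bell pepper: +0.2 mg iron for $0.95 (total $2.95, still need 0.0 mg).
Greedy by cheapest-per-mg is optimal for a single linear constraint, so the minimum cost is $2.95.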